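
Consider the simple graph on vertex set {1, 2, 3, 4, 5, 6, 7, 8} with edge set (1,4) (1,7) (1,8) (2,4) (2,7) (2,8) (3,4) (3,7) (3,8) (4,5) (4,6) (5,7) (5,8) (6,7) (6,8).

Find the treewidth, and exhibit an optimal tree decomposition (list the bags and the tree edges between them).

Treewidth 3.
One optimal decomposition is:
Bags: B1 = {4, 5, 7, 8}  B2 = {3, 4, 7, 8}  B3 = {4, 6, 7, 8}  B4 = {2, 4, 7, 8}  B5 = {1, 4, 7, 8}
Tree: B1–B2, B2–B3, B3–B4, B4–B5

The largest bag has 4 vertices, giving width 3; this decomposition certifies tw(G) ≤ 3. For the lower bound: the 4 vertex sets {5,7}, {3,8}, {4}, {6} are disjoint, each induces a connected subgraph, and every pair is joined by at least one edge of G. Contracting each set to a single vertex therefore yields K_{4} as a minor, and since treewidth is minor-monotone, tw(G) ≥ tw(K_{4}) = 3. Combining the bounds, tw(G) = 3.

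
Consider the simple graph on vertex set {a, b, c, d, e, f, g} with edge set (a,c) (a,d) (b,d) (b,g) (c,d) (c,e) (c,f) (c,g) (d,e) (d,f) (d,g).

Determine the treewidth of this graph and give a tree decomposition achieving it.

Every bag has size at most 3, so the width is 3 − 1 = 2 and tw(G) ≤ 2. Conversely, {c, d, g} is a clique of size 3, and the vertices of any clique must share a bag in every tree decomposition; so some bag has ≥ 3 vertices and tw(G) ≥ 2. Hence tw(G) = 2 exactly.

Treewidth 2.
One optimal decomposition is:
Bags: B1 = {a, c, d}  B2 = {c, d, e}  B3 = {c, d, g}  B4 = {c, d, f}  B5 = {b, d, g}
Tree: B1–B2, B2–B3, B2–B4, B3–B5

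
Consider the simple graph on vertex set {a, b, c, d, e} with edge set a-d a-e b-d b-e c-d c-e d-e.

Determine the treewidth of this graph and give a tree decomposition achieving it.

Treewidth 2.
One optimal decomposition is:
Bags: B1 = {a, d, e}  B2 = {c, d, e}  B3 = {b, d, e}
Tree: B1–B2, B2–B3

Every bag has size at most 3, so the width is 3 − 1 = 2 and tw(G) ≤ 2. For the lower bound, the 3 vertices {c, d, e} are pairwise adjacent, and any tree decomposition puts a clique entirely inside one bag — forcing width ≥ 2. Hence tw(G) = 2 exactly.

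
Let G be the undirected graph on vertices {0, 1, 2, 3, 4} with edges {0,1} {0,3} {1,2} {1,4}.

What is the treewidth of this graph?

A width-1 tree decomposition is:
Bags: B1 = {1, 2}  B2 = {1, 4}  B3 = {0, 1}  B4 = {0, 3}
Tree: B1–B2, B1–B3, B3–B4
Every bag has size at most 2, so the width is 2 − 1 = 1 and tw(G) ≤ 1. Since G has at least one edge (e.g. 1–2), it is not an edgeless graph, so tw(G) ≥ 1. Therefore the treewidth is 1.

1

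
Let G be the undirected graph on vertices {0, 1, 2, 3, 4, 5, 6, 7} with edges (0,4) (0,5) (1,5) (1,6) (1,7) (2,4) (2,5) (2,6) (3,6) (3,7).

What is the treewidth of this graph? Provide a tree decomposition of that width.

Treewidth 2.
Bags: B1 = {0, 2, 4}  B2 = {0, 2, 5}  B3 = {2, 5, 6}  B4 = {1, 5, 6}  B5 = {1, 3, 6}  B6 = {1, 3, 7}
Tree: B1–B2, B2–B3, B3–B4, B4–B5, B5–B6

The largest bag has 3 vertices, giving width 2; this decomposition certifies tw(G) ≤ 2. Since 4–0–5–2–4 is a cycle in G, G is not acyclic. Forests are exactly the graphs of treewidth ≤ 1, so tw(G) ≥ 2. Combining the bounds, tw(G) = 2.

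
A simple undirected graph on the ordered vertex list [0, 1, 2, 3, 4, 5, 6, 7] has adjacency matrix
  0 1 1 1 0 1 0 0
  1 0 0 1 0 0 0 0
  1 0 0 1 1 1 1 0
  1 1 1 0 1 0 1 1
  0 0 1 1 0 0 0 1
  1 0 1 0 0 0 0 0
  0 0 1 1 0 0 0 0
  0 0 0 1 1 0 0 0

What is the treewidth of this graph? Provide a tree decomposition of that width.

Treewidth 2.
One such decomposition:
Bags: B1 = {3, 4, 7}  B2 = {2, 3, 4}  B3 = {0, 2, 3}  B4 = {0, 2, 5}  B5 = {2, 3, 6}  B6 = {0, 1, 3}
Tree: B1–B2, B2–B3, B3–B4, B2–B5, B3–B6

Every bag has size at most 3, so the width is 3 − 1 = 2 and tw(G) ≤ 2. Conversely, {0, 1, 3} is a clique of size 3, and the vertices of any clique must share a bag in every tree decomposition; so some bag has ≥ 3 vertices and tw(G) ≥ 2. Therefore the treewidth is 2.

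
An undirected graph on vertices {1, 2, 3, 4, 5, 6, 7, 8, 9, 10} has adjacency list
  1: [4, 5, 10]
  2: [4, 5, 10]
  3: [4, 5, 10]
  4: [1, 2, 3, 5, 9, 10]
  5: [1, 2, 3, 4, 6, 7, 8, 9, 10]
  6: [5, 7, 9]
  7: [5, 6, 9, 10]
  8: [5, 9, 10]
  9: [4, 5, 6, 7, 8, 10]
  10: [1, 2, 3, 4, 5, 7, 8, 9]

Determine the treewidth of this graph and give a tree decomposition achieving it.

Every bag has size at most 4, so the width is 4 − 1 = 3 and tw(G) ≤ 3. On the other hand G contains the 4-clique {5, 8, 9, 10}. A clique must lie in a single bag of any decomposition, so no decomposition can have width below 3. Hence tw(G) = 3 exactly.

Treewidth 3.
One optimal decomposition is:
Bags: B1 = {5, 8, 9, 10}  B2 = {5, 7, 9, 10}  B3 = {5, 6, 7, 9}  B4 = {4, 5, 9, 10}  B5 = {2, 4, 5, 10}  B6 = {3, 4, 5, 10}  B7 = {1, 4, 5, 10}
Tree: B1–B2, B2–B3, B1–B4, B4–B5, B4–B6, B6–B7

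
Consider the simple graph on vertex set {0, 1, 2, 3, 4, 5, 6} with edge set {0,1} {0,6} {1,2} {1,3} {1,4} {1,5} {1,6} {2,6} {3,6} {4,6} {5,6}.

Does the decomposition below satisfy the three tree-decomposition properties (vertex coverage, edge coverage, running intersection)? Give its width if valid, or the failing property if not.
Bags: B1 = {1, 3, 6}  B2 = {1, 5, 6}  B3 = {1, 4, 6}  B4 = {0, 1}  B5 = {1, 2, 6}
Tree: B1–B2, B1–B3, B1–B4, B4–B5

No — edge (6,0) lies in no bag.

A tree decomposition must satisfy three properties: every vertex lies in some bag; for every edge, both endpoints lie together in some bag; and for every vertex, the bags containing it form a connected subtree. Here edge (6,0) lies in no bag, so the decomposition is invalid.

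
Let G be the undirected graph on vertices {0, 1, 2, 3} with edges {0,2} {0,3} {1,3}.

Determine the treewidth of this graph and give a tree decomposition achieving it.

The largest bag has 2 vertices, giving width 1; this decomposition certifies tw(G) ≤ 1. G has an edge, so its treewidth is at least 1. Hence tw(G) = 1 exactly.

Treewidth 1.
One such decomposition:
Bags: B1 = {0, 3}  B2 = {1, 3}  B3 = {0, 2}
Tree: B1–B2, B1–B3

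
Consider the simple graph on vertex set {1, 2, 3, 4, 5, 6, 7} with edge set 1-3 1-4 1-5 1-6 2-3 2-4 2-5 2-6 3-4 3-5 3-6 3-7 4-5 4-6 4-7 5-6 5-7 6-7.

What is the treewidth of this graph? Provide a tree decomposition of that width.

Each bag holds 5 vertices, so the decomposition has width 4, which upper-bounds the treewidth. Conversely, {1, 3, 4, 5, 6} is a clique of size 5, and the vertices of any clique must share a bag in every tree decomposition; so some bag has ≥ 5 vertices and tw(G) ≥ 4. Therefore the treewidth is 4.

Treewidth 4.
Bags: B1 = {1, 3, 4, 5, 6}  B2 = {2, 3, 4, 5, 6}  B3 = {3, 4, 5, 6, 7}
Tree: B1–B2, B2–B3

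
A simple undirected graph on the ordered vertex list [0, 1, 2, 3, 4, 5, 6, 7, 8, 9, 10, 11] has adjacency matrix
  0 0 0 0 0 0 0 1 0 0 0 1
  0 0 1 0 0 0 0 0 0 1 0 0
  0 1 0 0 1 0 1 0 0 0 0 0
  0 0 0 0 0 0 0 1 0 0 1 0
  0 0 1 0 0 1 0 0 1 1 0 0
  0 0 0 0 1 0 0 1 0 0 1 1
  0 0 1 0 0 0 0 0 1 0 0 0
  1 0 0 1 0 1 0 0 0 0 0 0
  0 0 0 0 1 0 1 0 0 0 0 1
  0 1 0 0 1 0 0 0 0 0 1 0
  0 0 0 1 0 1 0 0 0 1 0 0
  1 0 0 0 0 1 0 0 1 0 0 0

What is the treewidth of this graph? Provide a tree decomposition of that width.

The largest bag has 4 vertices, giving width 3; this decomposition certifies tw(G) ≤ 3. For the lower bound: the 4 vertex sets {0,3,7}, {10}, {5}, {4,8,9,11} are disjoint, each induces a connected subgraph, and every pair is joined by at least one edge of G. Contracting each set to a single vertex therefore yields K_{4} as a minor, and since treewidth is minor-monotone, tw(G) ≥ tw(K_{4}) = 3. Combining the bounds, tw(G) = 3.

Treewidth 3.
One optimal decomposition is:
Bags: B1 = {0, 3, 7, 10}  B2 = {0, 5, 7, 10}  B3 = {0, 5, 10, 11}  B4 = {5, 9, 10, 11}  B5 = {4, 5, 9, 11}  B6 = {4, 8, 9, 11}  B7 = {1, 4, 8, 9}  B8 = {1, 2, 4, 8}  B9 = {1, 2, 6, 8}
Tree: B1–B2, B2–B3, B3–B4, B4–B5, B5–B6, B6–B7, B7–B8, B8–B9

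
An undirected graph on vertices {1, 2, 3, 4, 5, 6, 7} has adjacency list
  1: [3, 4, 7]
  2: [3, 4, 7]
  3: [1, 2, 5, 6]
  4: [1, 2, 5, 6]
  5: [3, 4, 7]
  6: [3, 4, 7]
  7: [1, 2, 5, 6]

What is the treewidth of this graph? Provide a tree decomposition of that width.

Every bag has size at most 4, so the width is 4 − 1 = 3 and tw(G) ≤ 3. For the lower bound: the 4 vertex sets {2,3}, {4,5}, {7}, {6} are disjoint, each induces a connected subgraph, and every pair is joined by at least one edge of G. Contracting each set to a single vertex therefore yields K_{4} as a minor, and since treewidth is minor-monotone, tw(G) ≥ tw(K_{4}) = 3. The upper and lower bounds meet at 3, so that is the treewidth.

Treewidth 3.
One such decomposition:
Bags: B1 = {2, 3, 4, 7}  B2 = {3, 4, 5, 7}  B3 = {3, 4, 6, 7}  B4 = {1, 3, 4, 7}
Tree: B1–B2, B2–B3, B3–B4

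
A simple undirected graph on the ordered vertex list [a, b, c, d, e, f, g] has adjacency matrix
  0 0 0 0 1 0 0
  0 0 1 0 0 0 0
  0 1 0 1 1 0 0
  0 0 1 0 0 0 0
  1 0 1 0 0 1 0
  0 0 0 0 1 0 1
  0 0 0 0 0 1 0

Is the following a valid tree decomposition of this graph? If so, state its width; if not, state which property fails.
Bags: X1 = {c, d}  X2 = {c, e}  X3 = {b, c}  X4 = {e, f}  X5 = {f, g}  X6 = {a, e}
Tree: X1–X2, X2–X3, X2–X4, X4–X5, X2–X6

Checking the three conditions: (i) the bags cover all of {a, b, c, d, e, f, g}; (ii) for each edge, some bag contains both endpoints; (iii) the bags containing any fixed vertex form a subtree. All hold, so the decomposition is valid with width 2 − 1 = 1.

Yes; width 1.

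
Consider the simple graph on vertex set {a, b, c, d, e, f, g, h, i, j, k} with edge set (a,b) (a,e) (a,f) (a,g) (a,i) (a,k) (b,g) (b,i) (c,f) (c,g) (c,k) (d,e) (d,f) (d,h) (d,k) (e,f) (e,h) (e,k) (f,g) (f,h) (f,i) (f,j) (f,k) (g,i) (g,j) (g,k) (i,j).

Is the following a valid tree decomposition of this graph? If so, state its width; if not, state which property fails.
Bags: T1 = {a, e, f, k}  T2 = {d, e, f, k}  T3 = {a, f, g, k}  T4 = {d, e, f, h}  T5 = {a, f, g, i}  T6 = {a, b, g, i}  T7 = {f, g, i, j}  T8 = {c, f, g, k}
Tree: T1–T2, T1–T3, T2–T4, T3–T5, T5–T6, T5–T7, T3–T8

Yes; width 3.

Checking the three conditions: (i) the bags cover all of {a, b, c, d, e, f, g, h, i, j, k}; (ii) for each edge, some bag contains both endpoints; (iii) the bags containing any fixed vertex form a subtree. All hold, so the decomposition is valid with width 4 − 1 = 3.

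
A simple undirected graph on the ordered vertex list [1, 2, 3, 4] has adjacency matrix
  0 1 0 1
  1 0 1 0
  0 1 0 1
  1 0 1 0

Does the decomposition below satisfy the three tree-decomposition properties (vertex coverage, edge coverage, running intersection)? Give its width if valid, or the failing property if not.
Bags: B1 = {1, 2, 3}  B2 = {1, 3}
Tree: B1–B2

A tree decomposition must satisfy three properties: every vertex lies in some bag; for every edge, both endpoints lie together in some bag; and for every vertex, the bags containing it form a connected subtree. Here vertex 4 appears in no bag, so the decomposition is invalid.

No — vertex 4 appears in no bag.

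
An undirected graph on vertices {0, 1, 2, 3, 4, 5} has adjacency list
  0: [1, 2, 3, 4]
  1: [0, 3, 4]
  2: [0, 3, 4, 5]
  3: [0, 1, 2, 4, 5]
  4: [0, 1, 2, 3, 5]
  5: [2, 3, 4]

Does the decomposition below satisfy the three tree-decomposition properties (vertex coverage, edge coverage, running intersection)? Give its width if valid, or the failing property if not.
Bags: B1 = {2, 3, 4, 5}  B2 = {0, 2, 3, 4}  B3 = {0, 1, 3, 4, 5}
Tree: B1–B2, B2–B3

A tree decomposition must satisfy three properties: every vertex lies in some bag; for every edge, both endpoints lie together in some bag; and for every vertex, the bags containing it form a connected subtree. Here bags containing vertex 5 are not connected in the tree, so the decomposition is invalid.

No — bags containing vertex 5 are not connected in the tree.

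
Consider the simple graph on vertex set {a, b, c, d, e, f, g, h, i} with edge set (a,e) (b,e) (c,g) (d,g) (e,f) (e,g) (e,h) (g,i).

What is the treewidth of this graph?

A width-1 tree decomposition is:
Bags: B1 = {e, g}  B2 = {e, h}  B3 = {g, i}  B4 = {e, f}  B5 = {b, e}  B6 = {d, g}  B7 = {a, e}  B8 = {c, g}
Tree: B1–B2, B1–B3, B2–B4, B2–B5, B1–B6, B5–B7, B3–B8
The largest bag has 2 vertices, giving width 1; this decomposition certifies tw(G) ≤ 1. Since G has at least one edge (e.g. g–e), it is not an edgeless graph, so tw(G) ≥ 1. Therefore the treewidth is 1.

1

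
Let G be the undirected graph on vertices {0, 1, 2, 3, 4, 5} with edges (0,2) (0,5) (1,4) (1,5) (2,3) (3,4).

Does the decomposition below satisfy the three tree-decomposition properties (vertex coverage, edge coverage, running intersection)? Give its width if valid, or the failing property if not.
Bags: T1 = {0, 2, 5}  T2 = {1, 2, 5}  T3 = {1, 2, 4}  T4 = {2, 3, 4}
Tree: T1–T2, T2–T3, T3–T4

Yes; width 2.

Every vertex of G appears in some bag (union = {0, 1, 2, 3, 4, 5}); every edge is covered by a bag; and for each vertex v the set of bags containing v is connected in the bag tree. The decomposition is therefore valid. The largest bag has 3 vertices, so the width is 2.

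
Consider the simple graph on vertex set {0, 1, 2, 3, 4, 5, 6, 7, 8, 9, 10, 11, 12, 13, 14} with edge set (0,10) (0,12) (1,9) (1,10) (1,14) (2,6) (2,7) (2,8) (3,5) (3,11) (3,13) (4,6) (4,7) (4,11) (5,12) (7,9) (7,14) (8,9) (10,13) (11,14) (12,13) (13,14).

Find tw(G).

3

A width-3 tree decomposition is:
Bags: B1 = {0, 5, 10, 12}  B2 = {5, 10, 12, 13}  B3 = {3, 5, 10, 13}  B4 = {1, 3, 10, 13}  B5 = {1, 3, 13, 14}  B6 = {1, 3, 11, 14}  B7 = {1, 9, 11, 14}  B8 = {7, 9, 11, 14}  B9 = {4, 7, 9, 11}  B10 = {4, 7, 8, 9}  B11 = {2, 4, 7, 8}  B12 = {2, 4, 6, 8}
Tree: B1–B2, B2–B3, B3–B4, B4–B5, B5–B6, B6–B7, B7–B8, B8–B9, B9–B10, B10–B11, B11–B12
Every bag has size at most 4, so the width is 4 − 1 = 3 and tw(G) ≤ 3. For the lower bound: the 4 vertex sets {0,5,12}, {10}, {13}, {1,3,11,14} are disjoint, each induces a connected subgraph, and every pair is joined by at least one edge of G. Contracting each set to a single vertex therefore yields K_{4} as a minor, and since treewidth is minor-monotone, tw(G) ≥ tw(K_{4}) = 3. The upper and lower bounds meet at 3, so that is the treewidth.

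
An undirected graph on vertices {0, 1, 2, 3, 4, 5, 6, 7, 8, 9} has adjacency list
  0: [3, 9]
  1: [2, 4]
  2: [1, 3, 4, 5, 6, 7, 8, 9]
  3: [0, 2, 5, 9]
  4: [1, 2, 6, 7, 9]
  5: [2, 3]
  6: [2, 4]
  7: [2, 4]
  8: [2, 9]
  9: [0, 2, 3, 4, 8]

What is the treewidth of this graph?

2

A width-2 tree decomposition is:
Bags: B1 = {2, 4, 9}  B2 = {2, 3, 9}  B3 = {2, 4, 7}  B4 = {2, 4, 6}  B5 = {2, 3, 5}  B6 = {2, 8, 9}  B7 = {1, 2, 4}  B8 = {0, 3, 9}
Tree: B1–B2, B1–B3, B1–B4, B2–B5, B1–B6, B1–B7, B2–B8
The largest bag has 3 vertices, giving width 2; this decomposition certifies tw(G) ≤ 2. On the other hand G contains the 3-clique {0, 3, 9}. A clique must lie in a single bag of any decomposition, so no decomposition can have width below 2. Therefore the treewidth is 2.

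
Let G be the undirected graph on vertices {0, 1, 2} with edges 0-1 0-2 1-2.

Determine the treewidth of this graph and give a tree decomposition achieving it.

Treewidth 2.
One optimal decomposition is:
Bags: B1 = {0, 1, 2}
Tree: (single bag)

With just one bag of size 3, the width is 3 − 1 = 2, so tw(G) ≤ 2. For the lower bound, the 3 vertices {0, 1, 2} are pairwise adjacent, and any tree decomposition puts a clique entirely inside one bag — forcing width ≥ 2. Hence tw(G) = 2 exactly.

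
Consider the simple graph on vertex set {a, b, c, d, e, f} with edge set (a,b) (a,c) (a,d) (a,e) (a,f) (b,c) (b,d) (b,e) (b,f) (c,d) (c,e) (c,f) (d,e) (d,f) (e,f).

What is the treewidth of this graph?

A width-5 tree decomposition is:
Bags: B1 = {a, b, c, d, e, f}
Tree: (single bag)
A single bag containing all 6 vertices is trivially a valid decomposition of width 5. Conversely, {a, b, c, d, e, f} is a clique of size 6, and the vertices of any clique must share a bag in every tree decomposition; so some bag has ≥ 6 vertices and tw(G) ≥ 5. Hence tw(G) = 5 exactly.

5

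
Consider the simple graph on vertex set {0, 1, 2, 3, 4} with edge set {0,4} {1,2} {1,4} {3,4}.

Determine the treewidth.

1

A width-1 tree decomposition is:
Bags: B1 = {0, 4}  B2 = {3, 4}  B3 = {1, 4}  B4 = {1, 2}
Tree: B1–B2, B2–B3, B3–B4
Every bag has size at most 2, so the width is 2 − 1 = 1 and tw(G) ≤ 1. Any graph with an edge has treewidth ≥ 1, and G has the edge 0–4. Therefore the treewidth is 1.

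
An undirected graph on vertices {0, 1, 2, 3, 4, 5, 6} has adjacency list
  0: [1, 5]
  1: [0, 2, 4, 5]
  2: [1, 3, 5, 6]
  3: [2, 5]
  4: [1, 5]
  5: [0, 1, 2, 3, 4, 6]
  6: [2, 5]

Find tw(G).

A width-2 tree decomposition is:
Bags: B1 = {1, 2, 5}  B2 = {2, 3, 5}  B3 = {0, 1, 5}  B4 = {1, 4, 5}  B5 = {2, 5, 6}
Tree: B1–B2, B1–B3, B3–B4, B2–B5
The largest bag has 3 vertices, giving width 2; this decomposition certifies tw(G) ≤ 2. For the lower bound, the 3 vertices {0, 1, 5} are pairwise adjacent, and any tree decomposition puts a clique entirely inside one bag — forcing width ≥ 2. The upper and lower bounds meet at 2, so that is the treewidth.

2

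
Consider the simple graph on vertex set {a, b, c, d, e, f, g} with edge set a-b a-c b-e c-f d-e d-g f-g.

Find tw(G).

A width-2 tree decomposition is:
Bags: B1 = {c, f, g}  B2 = {a, c, g}  B3 = {a, b, g}  B4 = {b, e, g}  B5 = {d, e, g}
Tree: B1–B2, B2–B3, B3–B4, B4–B5
Each bag holds 3 vertices, so the decomposition has width 2, which upper-bounds the treewidth. For the lower bound, G contains the cycle g–f–c–a–b–e–d–g, so G is not a forest; only forests have treewidth ≤ 1, hence tw(G) ≥ 2. Therefore the treewidth is 2.

2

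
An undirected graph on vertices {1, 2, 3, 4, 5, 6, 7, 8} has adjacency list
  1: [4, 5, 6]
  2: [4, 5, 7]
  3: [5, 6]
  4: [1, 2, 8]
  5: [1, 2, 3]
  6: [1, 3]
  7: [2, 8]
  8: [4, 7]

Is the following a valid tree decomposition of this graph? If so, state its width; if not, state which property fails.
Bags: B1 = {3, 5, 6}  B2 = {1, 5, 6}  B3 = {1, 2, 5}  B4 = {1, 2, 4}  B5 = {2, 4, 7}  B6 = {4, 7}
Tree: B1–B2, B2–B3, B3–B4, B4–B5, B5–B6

A tree decomposition must satisfy three properties: every vertex lies in some bag; for every edge, both endpoints lie together in some bag; and for every vertex, the bags containing it form a connected subtree. Here vertex 8 appears in no bag, so the decomposition is invalid.

No — vertex 8 appears in no bag.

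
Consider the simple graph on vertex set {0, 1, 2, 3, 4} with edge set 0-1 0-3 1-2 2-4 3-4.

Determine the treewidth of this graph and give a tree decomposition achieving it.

Treewidth 2.
Bags: B1 = {0, 3, 4}  B2 = {0, 1, 4}  B3 = {1, 2, 4}
Tree: B1–B2, B2–B3

Every bag has size at most 3, so the width is 3 − 1 = 2 and tw(G) ≤ 2. For the lower bound, G contains the cycle 4–3–0–1–2–4, so G is not a forest; only forests have treewidth ≤ 1, hence tw(G) ≥ 2. Hence tw(G) = 2 exactly.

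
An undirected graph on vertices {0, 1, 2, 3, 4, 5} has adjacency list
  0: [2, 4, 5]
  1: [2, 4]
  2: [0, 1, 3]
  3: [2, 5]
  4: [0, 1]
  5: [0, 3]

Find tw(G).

A width-2 tree decomposition is:
Bags: B1 = {0, 1, 4}  B2 = {0, 1, 2}  B3 = {0, 2, 5}  B4 = {2, 3, 5}
Tree: B1–B2, B2–B3, B3–B4
Each bag holds 3 vertices, so the decomposition has width 2, which upper-bounds the treewidth. Since 4–1–2–0–4 is a cycle in G, G is not acyclic. Forests are exactly the graphs of treewidth ≤ 1, so tw(G) ≥ 2. Hence tw(G) = 2 exactly.

2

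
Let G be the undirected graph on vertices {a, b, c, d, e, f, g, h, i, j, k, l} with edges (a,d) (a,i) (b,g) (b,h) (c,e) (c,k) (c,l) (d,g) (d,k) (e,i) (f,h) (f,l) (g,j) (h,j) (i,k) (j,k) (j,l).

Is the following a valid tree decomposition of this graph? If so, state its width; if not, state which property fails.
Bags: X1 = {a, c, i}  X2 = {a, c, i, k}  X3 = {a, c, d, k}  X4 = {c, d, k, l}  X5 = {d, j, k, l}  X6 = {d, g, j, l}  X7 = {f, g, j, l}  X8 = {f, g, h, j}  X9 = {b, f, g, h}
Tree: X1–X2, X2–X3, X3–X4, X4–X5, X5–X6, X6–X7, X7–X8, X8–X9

A tree decomposition must satisfy three properties: every vertex lies in some bag; for every edge, both endpoints lie together in some bag; and for every vertex, the bags containing it form a connected subtree. Here vertex e appears in no bag, so the decomposition is invalid.

No — vertex e appears in no bag.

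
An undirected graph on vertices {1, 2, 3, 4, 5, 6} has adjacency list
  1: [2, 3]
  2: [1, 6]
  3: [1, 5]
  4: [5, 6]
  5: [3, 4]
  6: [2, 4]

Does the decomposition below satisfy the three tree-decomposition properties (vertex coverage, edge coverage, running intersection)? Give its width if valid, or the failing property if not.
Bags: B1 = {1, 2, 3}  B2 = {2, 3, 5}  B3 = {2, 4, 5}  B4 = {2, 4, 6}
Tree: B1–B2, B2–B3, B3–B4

Checking the three conditions: (i) the bags cover all of {1, 2, 3, 4, 5, 6}; (ii) for each edge, some bag contains both endpoints; (iii) the bags containing any fixed vertex form a subtree. All hold, so the decomposition is valid with width 3 − 1 = 2.

Yes; width 2.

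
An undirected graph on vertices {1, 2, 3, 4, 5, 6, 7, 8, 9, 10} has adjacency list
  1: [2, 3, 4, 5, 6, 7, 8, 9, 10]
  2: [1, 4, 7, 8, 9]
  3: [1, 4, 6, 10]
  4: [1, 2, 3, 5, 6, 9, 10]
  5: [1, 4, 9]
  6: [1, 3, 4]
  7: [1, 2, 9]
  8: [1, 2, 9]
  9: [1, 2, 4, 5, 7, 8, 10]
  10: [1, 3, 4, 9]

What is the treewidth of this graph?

A width-3 tree decomposition is:
Bags: B1 = {1, 2, 7, 9}  B2 = {1, 2, 4, 9}  B3 = {1, 4, 9, 10}  B4 = {1, 3, 4, 10}  B5 = {1, 3, 4, 6}  B6 = {1, 2, 8, 9}  B7 = {1, 4, 5, 9}
Tree: B1–B2, B2–B3, B3–B4, B4–B5, B1–B6, B2–B7
Every bag has size at most 4, so the width is 4 − 1 = 3 and tw(G) ≤ 3. Conversely, {1, 2, 8, 9} is a clique of size 4, and the vertices of any clique must share a bag in every tree decomposition; so some bag has ≥ 4 vertices and tw(G) ≥ 3. The upper and lower bounds meet at 3, so that is the treewidth.

3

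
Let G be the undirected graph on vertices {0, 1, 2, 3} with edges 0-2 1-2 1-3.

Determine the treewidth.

1

A width-1 tree decomposition is:
Bags: B1 = {1, 3}  B2 = {1, 2}  B3 = {0, 2}
Tree: B1–B2, B2–B3
Each bag holds 2 vertices, so the decomposition has width 1, which upper-bounds the treewidth. Any graph with an edge has treewidth ≥ 1, and G has the edge 1–3. Combining the bounds, tw(G) = 1.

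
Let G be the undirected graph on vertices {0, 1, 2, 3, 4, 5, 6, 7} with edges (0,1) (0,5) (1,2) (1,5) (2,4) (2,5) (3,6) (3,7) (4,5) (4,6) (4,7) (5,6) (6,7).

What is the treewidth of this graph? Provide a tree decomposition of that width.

Treewidth 2.
One such decomposition:
Bags: B1 = {4, 5, 6}  B2 = {2, 4, 5}  B3 = {1, 2, 5}  B4 = {4, 6, 7}  B5 = {3, 6, 7}  B6 = {0, 1, 5}
Tree: B1–B2, B2–B3, B1–B4, B4–B5, B3–B6

Each bag holds 3 vertices, so the decomposition has width 2, which upper-bounds the treewidth. Conversely, {3, 6, 7} is a clique of size 3, and the vertices of any clique must share a bag in every tree decomposition; so some bag has ≥ 3 vertices and tw(G) ≥ 2. Combining the bounds, tw(G) = 2.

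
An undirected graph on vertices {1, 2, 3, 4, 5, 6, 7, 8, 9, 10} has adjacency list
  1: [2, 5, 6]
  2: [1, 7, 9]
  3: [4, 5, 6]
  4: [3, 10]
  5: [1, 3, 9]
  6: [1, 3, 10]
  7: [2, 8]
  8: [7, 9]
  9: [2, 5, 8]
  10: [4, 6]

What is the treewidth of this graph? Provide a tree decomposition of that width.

The largest bag has 3 vertices, giving width 2; this decomposition certifies tw(G) ≤ 2. The edges 10–4–3–6–10 form a cycle, so G is not a tree and its treewidth is at least 2. Hence tw(G) = 2 exactly.

Treewidth 2.
One such decomposition:
Bags: B1 = {4, 6, 10}  B2 = {3, 4, 6}  B3 = {1, 3, 6}  B4 = {1, 3, 5}  B5 = {1, 2, 5}  B6 = {2, 5, 9}  B7 = {2, 7, 9}  B8 = {7, 8, 9}
Tree: B1–B2, B2–B3, B3–B4, B4–B5, B5–B6, B6–B7, B7–B8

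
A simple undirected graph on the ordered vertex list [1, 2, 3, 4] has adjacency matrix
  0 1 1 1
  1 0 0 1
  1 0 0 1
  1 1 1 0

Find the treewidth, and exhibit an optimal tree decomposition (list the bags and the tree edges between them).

Treewidth 2.
One such decomposition:
Bags: B1 = {1, 3, 4}  B2 = {1, 2, 4}
Tree: B1–B2

Each bag holds 3 vertices, so the decomposition has width 2, which upper-bounds the treewidth. For the lower bound, the 3 vertices {1, 2, 4} are pairwise adjacent, and any tree decomposition puts a clique entirely inside one bag — forcing width ≥ 2. The upper and lower bounds meet at 2, so that is the treewidth.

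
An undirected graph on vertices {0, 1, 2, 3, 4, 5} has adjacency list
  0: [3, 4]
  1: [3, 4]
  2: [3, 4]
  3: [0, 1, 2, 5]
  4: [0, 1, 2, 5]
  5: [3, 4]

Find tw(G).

2

A width-2 tree decomposition is:
Bags: B1 = {0, 3, 4}  B2 = {1, 3, 4}  B3 = {3, 4, 5}  B4 = {2, 3, 4}
Tree: B1–B2, B2–B3, B3–B4
Every bag has size at most 3, so the width is 3 − 1 = 2 and tw(G) ≤ 2. The edges 3–0–4–1–3 form a cycle, so G is not a tree and its treewidth is at least 2. Hence tw(G) = 2 exactly.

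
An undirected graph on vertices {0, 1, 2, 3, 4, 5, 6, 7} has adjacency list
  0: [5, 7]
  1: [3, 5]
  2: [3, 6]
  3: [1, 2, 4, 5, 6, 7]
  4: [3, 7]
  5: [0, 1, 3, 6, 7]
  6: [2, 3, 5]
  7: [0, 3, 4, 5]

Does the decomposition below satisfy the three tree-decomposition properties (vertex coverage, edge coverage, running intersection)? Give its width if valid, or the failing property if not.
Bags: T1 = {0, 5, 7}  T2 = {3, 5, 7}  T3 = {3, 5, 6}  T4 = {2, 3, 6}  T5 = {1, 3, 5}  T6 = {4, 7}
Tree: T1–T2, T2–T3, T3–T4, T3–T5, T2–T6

No — edge (3,4) lies in no bag.

A tree decomposition must satisfy three properties: every vertex lies in some bag; for every edge, both endpoints lie together in some bag; and for every vertex, the bags containing it form a connected subtree. Here edge (3,4) lies in no bag, so the decomposition is invalid.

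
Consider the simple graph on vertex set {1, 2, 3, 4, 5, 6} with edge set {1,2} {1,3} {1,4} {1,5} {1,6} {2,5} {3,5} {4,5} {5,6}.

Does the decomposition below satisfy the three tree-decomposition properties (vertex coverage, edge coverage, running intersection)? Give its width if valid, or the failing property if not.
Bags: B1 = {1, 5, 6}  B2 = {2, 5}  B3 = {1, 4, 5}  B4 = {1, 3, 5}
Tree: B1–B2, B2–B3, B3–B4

A tree decomposition must satisfy three properties: every vertex lies in some bag; for every edge, both endpoints lie together in some bag; and for every vertex, the bags containing it form a connected subtree. Here edge (1,2) lies in no bag, so the decomposition is invalid.

No — edge (1,2) lies in no bag.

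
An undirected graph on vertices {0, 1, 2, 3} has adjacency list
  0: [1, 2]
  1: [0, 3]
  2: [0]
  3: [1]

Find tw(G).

A width-1 tree decomposition is:
Bags: B1 = {0, 1}  B2 = {0, 2}  B3 = {1, 3}
Tree: B1–B2, B1–B3
Every bag has size at most 2, so the width is 2 − 1 = 1 and tw(G) ≤ 1. G has an edge, so its treewidth is at least 1. Therefore the treewidth is 1.

1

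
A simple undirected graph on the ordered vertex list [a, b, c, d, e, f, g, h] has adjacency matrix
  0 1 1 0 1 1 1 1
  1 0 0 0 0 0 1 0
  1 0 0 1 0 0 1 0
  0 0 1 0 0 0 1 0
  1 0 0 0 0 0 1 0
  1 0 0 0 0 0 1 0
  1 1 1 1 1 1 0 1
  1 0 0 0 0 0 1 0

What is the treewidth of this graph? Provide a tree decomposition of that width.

Treewidth 2.
One such decomposition:
Bags: B1 = {a, c, g}  B2 = {c, d, g}  B3 = {a, f, g}  B4 = {a, e, g}  B5 = {a, b, g}  B6 = {a, g, h}
Tree: B1–B2, B1–B3, B3–B4, B4–B5, B1–B6

The largest bag has 3 vertices, giving width 2; this decomposition certifies tw(G) ≤ 2. For the lower bound, the 3 vertices {c, d, g} are pairwise adjacent, and any tree decomposition puts a clique entirely inside one bag — forcing width ≥ 2. Combining the bounds, tw(G) = 2.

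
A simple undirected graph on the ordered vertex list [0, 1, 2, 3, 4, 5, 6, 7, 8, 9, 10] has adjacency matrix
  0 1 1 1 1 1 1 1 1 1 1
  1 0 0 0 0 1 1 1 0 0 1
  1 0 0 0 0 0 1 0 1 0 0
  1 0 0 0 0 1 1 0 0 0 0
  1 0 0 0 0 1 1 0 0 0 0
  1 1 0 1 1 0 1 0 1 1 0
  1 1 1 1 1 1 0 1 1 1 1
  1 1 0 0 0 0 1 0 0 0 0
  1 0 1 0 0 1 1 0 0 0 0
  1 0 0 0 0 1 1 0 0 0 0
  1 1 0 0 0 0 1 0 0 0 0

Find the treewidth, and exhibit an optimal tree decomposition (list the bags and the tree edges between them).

The largest bag has 4 vertices, giving width 3; this decomposition certifies tw(G) ≤ 3. Conversely, {0, 2, 6, 8} is a clique of size 4, and the vertices of any clique must share a bag in every tree decomposition; so some bag has ≥ 4 vertices and tw(G) ≥ 3. Therefore the treewidth is 3.

Treewidth 3.
Bags: B1 = {0, 1, 5, 6}  B2 = {0, 5, 6, 8}  B3 = {0, 5, 6, 9}  B4 = {0, 1, 6, 7}  B5 = {0, 4, 5, 6}  B6 = {0, 3, 5, 6}  B7 = {0, 2, 6, 8}  B8 = {0, 1, 6, 10}
Tree: B1–B2, B2–B3, B1–B4, B1–B5, B1–B6, B2–B7, B1–B8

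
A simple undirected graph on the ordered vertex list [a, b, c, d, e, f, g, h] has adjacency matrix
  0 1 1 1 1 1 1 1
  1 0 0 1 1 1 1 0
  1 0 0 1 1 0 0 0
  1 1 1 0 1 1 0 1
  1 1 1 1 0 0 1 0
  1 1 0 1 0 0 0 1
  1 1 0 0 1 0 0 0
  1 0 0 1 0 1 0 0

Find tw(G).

3

A width-3 tree decomposition is:
Bags: B1 = {a, b, e, g}  B2 = {a, b, d, e}  B3 = {a, b, d, f}  B4 = {a, c, d, e}  B5 = {a, d, f, h}
Tree: B1–B2, B2–B3, B2–B4, B3–B5
Each bag holds 4 vertices, so the decomposition has width 3, which upper-bounds the treewidth. For the lower bound, the 4 vertices {a, c, d, e} are pairwise adjacent, and any tree decomposition puts a clique entirely inside one bag — forcing width ≥ 3. Hence tw(G) = 3 exactly.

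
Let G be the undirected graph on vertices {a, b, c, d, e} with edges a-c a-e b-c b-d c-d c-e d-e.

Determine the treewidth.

2

A width-2 tree decomposition is:
Bags: B1 = {c, d, e}  B2 = {b, c, d}  B3 = {a, c, e}
Tree: B1–B2, B1–B3
Each bag holds 3 vertices, so the decomposition has width 2, which upper-bounds the treewidth. On the other hand G contains the 3-clique {c, d, e}. A clique must lie in a single bag of any decomposition, so no decomposition can have width below 2. Combining the bounds, tw(G) = 2.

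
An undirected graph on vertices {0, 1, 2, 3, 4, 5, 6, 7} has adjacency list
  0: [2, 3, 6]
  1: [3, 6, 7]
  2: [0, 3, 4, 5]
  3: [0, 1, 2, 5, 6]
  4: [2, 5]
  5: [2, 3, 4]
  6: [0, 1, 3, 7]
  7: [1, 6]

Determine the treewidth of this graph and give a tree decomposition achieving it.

Every bag has size at most 3, so the width is 3 − 1 = 2 and tw(G) ≤ 2. Conversely, {0, 2, 3} is a clique of size 3, and the vertices of any clique must share a bag in every tree decomposition; so some bag has ≥ 3 vertices and tw(G) ≥ 2. Combining the bounds, tw(G) = 2.

Treewidth 2.
One optimal decomposition is:
Bags: B1 = {0, 3, 6}  B2 = {1, 3, 6}  B3 = {0, 2, 3}  B4 = {1, 6, 7}  B5 = {2, 3, 5}  B6 = {2, 4, 5}
Tree: B1–B2, B1–B3, B2–B4, B3–B5, B5–B6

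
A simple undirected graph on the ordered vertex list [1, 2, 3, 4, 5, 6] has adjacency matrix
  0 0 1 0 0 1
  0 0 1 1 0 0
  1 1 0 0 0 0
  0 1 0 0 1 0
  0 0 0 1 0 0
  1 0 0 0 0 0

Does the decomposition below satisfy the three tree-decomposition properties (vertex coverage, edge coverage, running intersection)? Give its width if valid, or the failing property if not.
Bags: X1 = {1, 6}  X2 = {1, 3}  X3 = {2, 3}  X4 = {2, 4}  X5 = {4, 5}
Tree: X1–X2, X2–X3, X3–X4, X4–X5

Yes; width 1.

Checking the three conditions: (i) the bags cover all of {1, 2, 3, 4, 5, 6}; (ii) for each edge, some bag contains both endpoints; (iii) the bags containing any fixed vertex form a subtree. All hold, so the decomposition is valid with width 2 − 1 = 1.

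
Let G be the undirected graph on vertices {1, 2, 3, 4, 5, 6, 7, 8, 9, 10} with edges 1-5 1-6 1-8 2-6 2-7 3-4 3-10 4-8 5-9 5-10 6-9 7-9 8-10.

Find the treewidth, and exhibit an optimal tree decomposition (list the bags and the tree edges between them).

Treewidth 2.
One such decomposition:
Bags: B1 = {2, 6, 7}  B2 = {6, 7, 9}  B3 = {1, 6, 9}  B4 = {1, 5, 9}  B5 = {1, 5, 8}  B6 = {5, 8, 10}  B7 = {4, 8, 10}  B8 = {3, 4, 10}
Tree: B1–B2, B2–B3, B3–B4, B4–B5, B5–B6, B6–B7, B7–B8

Every bag has size at most 3, so the width is 3 − 1 = 2 and tw(G) ≤ 2. The edges 2–7–9–6–2 form a cycle, so G is not a tree and its treewidth is at least 2. Combining the bounds, tw(G) = 2.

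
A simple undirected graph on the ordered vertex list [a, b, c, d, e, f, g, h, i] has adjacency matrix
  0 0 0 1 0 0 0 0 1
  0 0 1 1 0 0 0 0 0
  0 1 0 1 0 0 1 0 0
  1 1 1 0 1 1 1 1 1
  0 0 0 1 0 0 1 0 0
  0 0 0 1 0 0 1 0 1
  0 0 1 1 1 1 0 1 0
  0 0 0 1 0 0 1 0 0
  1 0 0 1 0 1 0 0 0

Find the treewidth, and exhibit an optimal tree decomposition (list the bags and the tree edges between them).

Each bag holds 3 vertices, so the decomposition has width 2, which upper-bounds the treewidth. Conversely, {d, e, g} is a clique of size 3, and the vertices of any clique must share a bag in every tree decomposition; so some bag has ≥ 3 vertices and tw(G) ≥ 2. Therefore the treewidth is 2.

Treewidth 2.
Bags: B1 = {d, e, g}  B2 = {d, f, g}  B3 = {c, d, g}  B4 = {b, c, d}  B5 = {d, f, i}  B6 = {d, g, h}  B7 = {a, d, i}
Tree: B1–B2, B2–B3, B3–B4, B2–B5, B1–B6, B5–B7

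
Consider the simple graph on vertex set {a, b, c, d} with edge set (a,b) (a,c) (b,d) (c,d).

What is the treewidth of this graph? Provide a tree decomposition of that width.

Treewidth 2.
One such decomposition:
Bags: B1 = {a, c, d}  B2 = {a, b, d}
Tree: B1–B2

The largest bag has 3 vertices, giving width 2; this decomposition certifies tw(G) ≤ 2. For the lower bound, G contains the cycle d–c–a–b–d, so G is not a forest; only forests have treewidth ≤ 1, hence tw(G) ≥ 2. Hence tw(G) = 2 exactly.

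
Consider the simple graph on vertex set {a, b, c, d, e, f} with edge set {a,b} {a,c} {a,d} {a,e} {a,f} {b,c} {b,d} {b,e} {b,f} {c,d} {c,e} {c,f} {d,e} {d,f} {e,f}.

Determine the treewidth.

A width-5 tree decomposition is:
Bags: B1 = {a, b, c, d, e, f}
Tree: (single bag)
With just one bag of size 6, the width is 6 − 1 = 5, so tw(G) ≤ 5. On the other hand G contains the 6-clique {a, b, c, d, e, f}. A clique must lie in a single bag of any decomposition, so no decomposition can have width below 5. Therefore the treewidth is 5.

5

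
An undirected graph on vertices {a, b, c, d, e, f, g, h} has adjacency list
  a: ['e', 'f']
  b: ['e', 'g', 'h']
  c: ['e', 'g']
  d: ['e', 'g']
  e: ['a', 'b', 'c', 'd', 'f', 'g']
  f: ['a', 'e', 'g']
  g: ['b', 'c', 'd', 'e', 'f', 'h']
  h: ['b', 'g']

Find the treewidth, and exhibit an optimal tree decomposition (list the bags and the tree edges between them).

Treewidth 2.
One optimal decomposition is:
Bags: B1 = {e, f, g}  B2 = {c, e, g}  B3 = {d, e, g}  B4 = {a, e, f}  B5 = {b, e, g}  B6 = {b, g, h}
Tree: B1–B2, B1–B3, B1–B4, B3–B5, B5–B6

The largest bag has 3 vertices, giving width 2; this decomposition certifies tw(G) ≤ 2. For the lower bound, the 3 vertices {d, e, g} are pairwise adjacent, and any tree decomposition puts a clique entirely inside one bag — forcing width ≥ 2. Therefore the treewidth is 2.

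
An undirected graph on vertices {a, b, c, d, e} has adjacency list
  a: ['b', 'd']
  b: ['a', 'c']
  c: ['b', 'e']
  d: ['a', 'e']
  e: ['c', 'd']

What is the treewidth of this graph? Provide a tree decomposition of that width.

Each bag holds 3 vertices, so the decomposition has width 2, which upper-bounds the treewidth. The edges e–c–b–a–d–e form a cycle, so G is not a tree and its treewidth is at least 2. Hence tw(G) = 2 exactly.

Treewidth 2.
One such decomposition:
Bags: B1 = {b, c, e}  B2 = {a, b, e}  B3 = {a, d, e}
Tree: B1–B2, B2–B3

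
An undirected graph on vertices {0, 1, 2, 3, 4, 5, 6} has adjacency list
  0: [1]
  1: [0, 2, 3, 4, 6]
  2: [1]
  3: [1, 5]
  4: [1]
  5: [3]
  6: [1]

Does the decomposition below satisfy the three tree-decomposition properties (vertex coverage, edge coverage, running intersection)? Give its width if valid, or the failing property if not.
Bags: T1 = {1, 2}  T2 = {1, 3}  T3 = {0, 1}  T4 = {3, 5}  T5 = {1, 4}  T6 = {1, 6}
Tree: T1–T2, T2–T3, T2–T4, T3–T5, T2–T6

Yes; width 1.

Every vertex of G appears in some bag (union = {0, 1, 2, 3, 4, 5, 6}); every edge is covered by a bag; and for each vertex v the set of bags containing v is connected in the bag tree. The decomposition is therefore valid. The largest bag has 2 vertices, so the width is 1.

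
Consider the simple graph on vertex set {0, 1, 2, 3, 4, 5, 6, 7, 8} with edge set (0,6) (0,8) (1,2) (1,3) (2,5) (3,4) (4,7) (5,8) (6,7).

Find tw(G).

A width-2 tree decomposition is:
Bags: B1 = {0, 6, 7}  B2 = {0, 7, 8}  B3 = {5, 7, 8}  B4 = {2, 5, 7}  B5 = {1, 2, 7}  B6 = {1, 3, 7}  B7 = {3, 4, 7}
Tree: B1–B2, B2–B3, B3–B4, B4–B5, B5–B6, B6–B7
Each bag holds 3 vertices, so the decomposition has width 2, which upper-bounds the treewidth. The edges 7–6–0–8–5–2–1–3–4–7 form a cycle, so G is not a tree and its treewidth is at least 2. Therefore the treewidth is 2.

2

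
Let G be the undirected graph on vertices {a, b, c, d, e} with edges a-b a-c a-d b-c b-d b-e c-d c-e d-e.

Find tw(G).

A width-3 tree decomposition is:
Bags: B1 = {b, c, d, e}  B2 = {a, b, c, d}
Tree: B1–B2
Each bag holds 4 vertices, so the decomposition has width 3, which upper-bounds the treewidth. Conversely, {b, c, d, e} is a clique of size 4, and the vertices of any clique must share a bag in every tree decomposition; so some bag has ≥ 4 vertices and tw(G) ≥ 3. Combining the bounds, tw(G) = 3.

3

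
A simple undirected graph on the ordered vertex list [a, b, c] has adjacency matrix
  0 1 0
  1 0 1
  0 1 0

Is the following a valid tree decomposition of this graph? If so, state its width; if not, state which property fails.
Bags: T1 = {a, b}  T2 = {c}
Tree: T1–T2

A tree decomposition must satisfy three properties: every vertex lies in some bag; for every edge, both endpoints lie together in some bag; and for every vertex, the bags containing it form a connected subtree. Here edge (b,c) lies in no bag, so the decomposition is invalid.

No — edge (b,c) lies in no bag.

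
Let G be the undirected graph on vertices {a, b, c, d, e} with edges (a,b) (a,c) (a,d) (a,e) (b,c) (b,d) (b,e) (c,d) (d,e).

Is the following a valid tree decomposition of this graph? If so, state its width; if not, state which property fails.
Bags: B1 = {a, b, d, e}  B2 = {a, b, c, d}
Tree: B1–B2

Yes; width 3.

Every vertex of G appears in some bag (union = {a, b, c, d, e}); every edge is covered by a bag; and for each vertex v the set of bags containing v is connected in the bag tree. The decomposition is therefore valid. The largest bag has 4 vertices, so the width is 3.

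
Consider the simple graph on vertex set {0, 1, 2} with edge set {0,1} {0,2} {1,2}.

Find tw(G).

A width-2 tree decomposition is:
Bags: B1 = {0, 1, 2}
Tree: (single bag)
With just one bag of size 3, the width is 3 − 1 = 2, so tw(G) ≤ 2. On the other hand G contains the 3-clique {0, 1, 2}. A clique must lie in a single bag of any decomposition, so no decomposition can have width below 2. Combining the bounds, tw(G) = 2.

2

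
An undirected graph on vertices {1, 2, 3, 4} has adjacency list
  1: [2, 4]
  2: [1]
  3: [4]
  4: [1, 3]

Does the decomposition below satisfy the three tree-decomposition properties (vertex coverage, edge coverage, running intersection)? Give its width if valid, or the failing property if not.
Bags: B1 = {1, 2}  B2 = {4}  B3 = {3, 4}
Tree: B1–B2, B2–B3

A tree decomposition must satisfy three properties: every vertex lies in some bag; for every edge, both endpoints lie together in some bag; and for every vertex, the bags containing it form a connected subtree. Here edge (1,4) lies in no bag, so the decomposition is invalid.

No — edge (1,4) lies in no bag.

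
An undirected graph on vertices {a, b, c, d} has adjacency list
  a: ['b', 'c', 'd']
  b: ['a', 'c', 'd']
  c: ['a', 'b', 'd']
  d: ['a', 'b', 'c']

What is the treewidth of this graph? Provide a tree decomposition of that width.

Treewidth 3.
One optimal decomposition is:
Bags: B1 = {a, b, c, d}
Tree: (single bag)

A single bag containing all 4 vertices is trivially a valid decomposition of width 3. Conversely, {a, b, c, d} is a clique of size 4, and the vertices of any clique must share a bag in every tree decomposition; so some bag has ≥ 4 vertices and tw(G) ≥ 3. Combining the bounds, tw(G) = 3.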